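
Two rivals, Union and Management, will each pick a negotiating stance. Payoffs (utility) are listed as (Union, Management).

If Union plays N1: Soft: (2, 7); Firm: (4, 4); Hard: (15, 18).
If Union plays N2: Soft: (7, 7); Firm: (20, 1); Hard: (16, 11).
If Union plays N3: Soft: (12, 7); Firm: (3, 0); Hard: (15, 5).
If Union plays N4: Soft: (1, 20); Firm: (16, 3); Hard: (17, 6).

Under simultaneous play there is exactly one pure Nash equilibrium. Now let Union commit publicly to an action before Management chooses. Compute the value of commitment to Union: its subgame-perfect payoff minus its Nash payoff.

Management best-responds to each possible Union move:
- N1 → Management plays Hard (best of 7, 4, 18); Union gets 15.
- N2 → Management plays Hard (best of 7, 1, 11); Union gets 16.
- N3 → Management plays Soft (best of 7, 0, 5); Union gets 12.
- N4 → Management plays Soft (best of 20, 3, 6); Union gets 1.
Maximizing over 15, 16, 12, 1, Union chooses N2. Subgame-perfect outcome: (N2, Hard) with payoffs (16, 11).
Now find the simultaneous Nash equilibrium.
Union's best replies: Soft→N3; Firm→N2; Hard→N4.
Management's best replies: N1→Hard; N2→Hard; N3→Soft; N4→Soft.
The unique mutual best reply is (N3, Soft), giving (12, 7).
Union's commitment gain: 16 − 12 = 4.

4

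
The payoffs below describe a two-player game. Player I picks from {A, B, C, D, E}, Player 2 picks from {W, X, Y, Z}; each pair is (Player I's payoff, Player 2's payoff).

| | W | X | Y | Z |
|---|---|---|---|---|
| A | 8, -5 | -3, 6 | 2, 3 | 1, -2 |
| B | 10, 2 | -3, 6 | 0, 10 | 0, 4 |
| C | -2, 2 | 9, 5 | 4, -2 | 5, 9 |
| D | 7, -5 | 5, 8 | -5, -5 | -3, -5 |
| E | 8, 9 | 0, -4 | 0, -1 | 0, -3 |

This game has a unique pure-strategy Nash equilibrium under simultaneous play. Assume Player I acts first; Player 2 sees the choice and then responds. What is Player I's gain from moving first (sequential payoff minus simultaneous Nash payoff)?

Backward induction with Player I moving first.
- A: BR = X, leader payoff -3.
- B: BR = Y, leader payoff 0.
- C: BR = Z, leader payoff 5.
- D: BR = X, leader payoff 5.
- E: BR = W, leader payoff 8.
Among -3, 0, 5, 5, 8, the best is 8 at E. Subgame-perfect outcome: (E, W) with payoffs (8, 9).
For the simultaneous game, intersect best replies.
Player I's best replies: W→B; X→C; Y→C; Z→C.
Player 2's best replies: A→X; B→Y; C→Z; D→X; E→W.
Only (C, Z) has each player best-responding; Nash payoffs (5, 9).
Player I's commitment gain: 8 − 5 = 3.

3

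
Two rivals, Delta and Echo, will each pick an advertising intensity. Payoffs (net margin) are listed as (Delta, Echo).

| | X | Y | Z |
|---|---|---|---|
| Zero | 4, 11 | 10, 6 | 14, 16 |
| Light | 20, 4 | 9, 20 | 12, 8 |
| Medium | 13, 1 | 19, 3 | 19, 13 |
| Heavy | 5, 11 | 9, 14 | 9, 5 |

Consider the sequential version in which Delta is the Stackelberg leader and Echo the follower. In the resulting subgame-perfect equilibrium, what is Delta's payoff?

19

Backward induction with Delta moving first.
- Zero: BR = Z, leader payoff 14.
- Light: BR = Y, leader payoff 9.
- Medium: BR = Z, leader payoff 19.
- Heavy: BR = Y, leader payoff 9.
Among 14, 9, 19, 9, the best is 19 at Medium. Subgame-perfect outcome: (Medium, Z) with payoffs (19, 13).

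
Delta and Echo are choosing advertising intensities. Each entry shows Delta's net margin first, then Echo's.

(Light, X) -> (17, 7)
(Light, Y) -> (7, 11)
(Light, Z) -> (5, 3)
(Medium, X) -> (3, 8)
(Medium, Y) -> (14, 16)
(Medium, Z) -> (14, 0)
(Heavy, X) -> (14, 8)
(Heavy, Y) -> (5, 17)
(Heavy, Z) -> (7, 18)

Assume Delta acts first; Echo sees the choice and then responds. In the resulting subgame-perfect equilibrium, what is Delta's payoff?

Echo best-responds to each possible Delta move:
- Light → Echo plays Y (best of 7, 11, 3); Delta gets 7.
- Medium → Echo plays Y (best of 8, 16, 0); Delta gets 14.
- Heavy → Echo plays Z (best of 8, 17, 18); Delta gets 7.
Among 7, 14, 7, the best is 14 at Medium. Subgame-perfect outcome: (Medium, Y) with payoffs (14, 16).

14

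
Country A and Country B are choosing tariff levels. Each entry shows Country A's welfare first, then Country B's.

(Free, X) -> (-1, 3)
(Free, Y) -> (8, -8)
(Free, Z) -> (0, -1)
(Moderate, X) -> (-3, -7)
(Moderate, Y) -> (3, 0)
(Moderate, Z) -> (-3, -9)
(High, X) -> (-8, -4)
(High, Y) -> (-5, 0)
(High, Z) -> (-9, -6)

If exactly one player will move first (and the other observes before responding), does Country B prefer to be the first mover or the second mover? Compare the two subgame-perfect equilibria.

first

If Country A leads: Country B's best replies are Free→X, Moderate→Y, High→Y; Country A's induced payoffs -1, 3, -5; outcome (Moderate, Y), payoffs (3, 0).
If Country B leads: Country A's best replies are X→Free, Y→Free, Z→Free; Country B's induced payoffs 3, -8, -1; outcome (Free, X), payoffs (-1, 3).
Country B gets 3 moving first and 0 moving second, so Country B prefers to move first.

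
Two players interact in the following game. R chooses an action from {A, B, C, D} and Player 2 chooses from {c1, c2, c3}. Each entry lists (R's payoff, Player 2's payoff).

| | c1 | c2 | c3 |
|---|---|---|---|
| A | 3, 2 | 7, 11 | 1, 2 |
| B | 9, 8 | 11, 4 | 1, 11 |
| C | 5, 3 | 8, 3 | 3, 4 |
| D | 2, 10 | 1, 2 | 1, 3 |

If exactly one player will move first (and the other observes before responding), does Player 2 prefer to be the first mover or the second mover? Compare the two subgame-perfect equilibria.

second

If R leads: Player 2's best replies are A→c2, B→c3, C→c3, D→c1; R's induced payoffs 7, 1, 3, 2; outcome (A, c2), payoffs (7, 11).
If Player 2 leads: R's best replies are c1→B, c2→B, c3→C; Player 2's induced payoffs 8, 4, 4; outcome (B, c1), payoffs (9, 8).
Player 2 gets 8 moving first and 11 moving second, so Player 2 prefers to move second.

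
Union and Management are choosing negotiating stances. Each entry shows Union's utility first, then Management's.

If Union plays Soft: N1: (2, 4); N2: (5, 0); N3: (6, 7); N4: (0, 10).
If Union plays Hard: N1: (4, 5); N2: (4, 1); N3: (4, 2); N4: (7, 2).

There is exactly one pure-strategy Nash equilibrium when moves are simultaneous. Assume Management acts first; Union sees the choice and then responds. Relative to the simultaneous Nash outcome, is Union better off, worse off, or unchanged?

better off

Solve by backward induction (Management leads).
- N1: BR = Hard, leader payoff 5.
- N2: BR = Soft, leader payoff 0.
- N3: BR = Soft, leader payoff 7.
- N4: BR = Hard, leader payoff 2.
Management's induced payoffs are 5, 0, 7, 2, so Management commits to N3. Subgame-perfect outcome: (Soft, N3) with payoffs (6, 7).
For the simultaneous game, intersect best replies.
Union's best replies: N1→Hard; N2→Soft; N3→Soft; N4→Hard.
Management's best replies: Soft→N4; Hard→N1.
Only (Hard, N1) has each player best-responding; Nash payoffs (4, 5).
Union earns 6 sequentially versus 4 at the Nash outcome: better off.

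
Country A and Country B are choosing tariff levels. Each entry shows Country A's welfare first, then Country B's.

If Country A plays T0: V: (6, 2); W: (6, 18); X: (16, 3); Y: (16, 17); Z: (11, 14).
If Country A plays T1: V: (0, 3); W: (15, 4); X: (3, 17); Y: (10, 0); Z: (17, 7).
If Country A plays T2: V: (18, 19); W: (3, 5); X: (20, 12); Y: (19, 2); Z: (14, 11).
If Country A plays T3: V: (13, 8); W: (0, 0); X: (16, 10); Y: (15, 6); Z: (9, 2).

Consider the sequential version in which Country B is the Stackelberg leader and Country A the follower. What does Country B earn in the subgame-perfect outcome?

Country A best-responds to each possible Country B move:
- V → Country A plays T2 (best of 6, 0, 18, 13); Country B gets 19.
- W → Country A plays T1 (best of 6, 15, 3, 0); Country B gets 4.
- X → Country A plays T2 (best of 16, 3, 20, 16); Country B gets 12.
- Y → Country A plays T2 (best of 16, 10, 19, 15); Country B gets 2.
- Z → Country A plays T1 (best of 11, 17, 14, 9); Country B gets 7.
Among 19, 4, 12, 2, 7, the best is 19 at V. Subgame-perfect outcome: (T2, V) with payoffs (18, 19).

19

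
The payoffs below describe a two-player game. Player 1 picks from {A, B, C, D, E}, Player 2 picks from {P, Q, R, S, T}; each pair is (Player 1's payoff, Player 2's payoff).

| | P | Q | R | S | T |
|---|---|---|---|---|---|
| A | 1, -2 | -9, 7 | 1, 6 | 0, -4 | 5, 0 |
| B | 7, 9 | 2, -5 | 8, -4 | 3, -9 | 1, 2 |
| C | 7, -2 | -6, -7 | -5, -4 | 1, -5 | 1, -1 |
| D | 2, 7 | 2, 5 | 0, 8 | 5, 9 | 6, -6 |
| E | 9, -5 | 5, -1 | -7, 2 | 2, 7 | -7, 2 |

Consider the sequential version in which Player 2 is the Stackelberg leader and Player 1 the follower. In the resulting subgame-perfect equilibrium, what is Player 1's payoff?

5

Player 1 best-responds to each possible Player 2 move:
- P → Player 1 plays E (best of 1, 7, 7, 2, 9); Player 2 gets -5.
- Q → Player 1 plays E (best of -9, 2, -6, 2, 5); Player 2 gets -1.
- R → Player 1 plays B (best of 1, 8, -5, 0, -7); Player 2 gets -4.
- S → Player 1 plays D (best of 0, 3, 1, 5, 2); Player 2 gets 9.
- T → Player 1 plays D (best of 5, 1, 1, 6, -7); Player 2 gets -6.
Maximizing over -5, -1, -4, 9, -6, Player 2 chooses S. Subgame-perfect outcome: (D, S) with payoffs (5, 9).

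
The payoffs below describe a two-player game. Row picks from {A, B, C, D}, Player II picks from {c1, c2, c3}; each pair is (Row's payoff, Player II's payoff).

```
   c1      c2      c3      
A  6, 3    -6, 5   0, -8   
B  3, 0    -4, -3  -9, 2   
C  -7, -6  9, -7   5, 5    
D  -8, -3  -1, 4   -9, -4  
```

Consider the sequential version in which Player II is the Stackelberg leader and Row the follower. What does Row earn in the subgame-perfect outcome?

Row best-responds to each possible Player II move:
- c1: Row compares 6, 3, -7, -8 and picks A; Player II would get 3.
- c2: Row compares -6, -4, 9, -1 and picks C; Player II would get -7.
- c3: Row compares 0, -9, 5, -9 and picks C; Player II would get 5.
Maximizing over 3, -7, 5, Player II chooses c3. Subgame-perfect outcome: (C, c3) with payoffs (5, 5).

5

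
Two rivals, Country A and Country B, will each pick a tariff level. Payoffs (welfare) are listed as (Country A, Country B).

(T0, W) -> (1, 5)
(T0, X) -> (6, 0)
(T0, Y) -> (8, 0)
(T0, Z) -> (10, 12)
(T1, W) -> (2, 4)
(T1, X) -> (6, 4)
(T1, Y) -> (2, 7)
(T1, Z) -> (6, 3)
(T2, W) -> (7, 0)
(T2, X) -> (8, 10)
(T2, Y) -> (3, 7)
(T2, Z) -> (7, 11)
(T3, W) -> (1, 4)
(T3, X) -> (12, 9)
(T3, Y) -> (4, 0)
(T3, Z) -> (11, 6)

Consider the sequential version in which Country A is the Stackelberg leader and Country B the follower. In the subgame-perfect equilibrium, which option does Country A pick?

Backward induction with Country A moving first.
- T0 → Country B plays Z (best of 5, 0, 0, 12); Country A gets 10.
- T1 → Country B plays Y (best of 4, 4, 7, 3); Country A gets 2.
- T2 → Country B plays Z (best of 0, 10, 7, 11); Country A gets 7.
- T3 → Country B plays X (best of 4, 9, 0, 6); Country A gets 12.
Country A's induced payoffs are 10, 2, 7, 12, so Country A commits to T3. Subgame-perfect outcome: (T3, X) with payoffs (12, 9).

T3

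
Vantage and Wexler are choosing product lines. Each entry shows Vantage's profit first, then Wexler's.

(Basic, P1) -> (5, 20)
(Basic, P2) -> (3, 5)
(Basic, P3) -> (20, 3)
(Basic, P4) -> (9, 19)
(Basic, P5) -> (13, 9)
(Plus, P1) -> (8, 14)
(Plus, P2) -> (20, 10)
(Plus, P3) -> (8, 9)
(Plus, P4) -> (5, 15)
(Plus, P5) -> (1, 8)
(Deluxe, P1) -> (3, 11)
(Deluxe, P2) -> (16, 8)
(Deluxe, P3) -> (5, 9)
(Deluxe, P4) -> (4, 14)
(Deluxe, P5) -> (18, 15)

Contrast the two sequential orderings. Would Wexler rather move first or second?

If Vantage leads: Wexler's best replies are Basic→P1, Plus→P4, Deluxe→P5; Vantage's induced payoffs 5, 5, 18; outcome (Deluxe, P5), payoffs (18, 15).
If Wexler leads: Vantage's best replies are P1→Plus, P2→Plus, P3→Basic, P4→Basic, P5→Deluxe; Wexler's induced payoffs 14, 10, 3, 19, 15; outcome (Basic, P4), payoffs (9, 19).
Wexler gets 19 moving first and 15 moving second, so Wexler prefers to move first.

first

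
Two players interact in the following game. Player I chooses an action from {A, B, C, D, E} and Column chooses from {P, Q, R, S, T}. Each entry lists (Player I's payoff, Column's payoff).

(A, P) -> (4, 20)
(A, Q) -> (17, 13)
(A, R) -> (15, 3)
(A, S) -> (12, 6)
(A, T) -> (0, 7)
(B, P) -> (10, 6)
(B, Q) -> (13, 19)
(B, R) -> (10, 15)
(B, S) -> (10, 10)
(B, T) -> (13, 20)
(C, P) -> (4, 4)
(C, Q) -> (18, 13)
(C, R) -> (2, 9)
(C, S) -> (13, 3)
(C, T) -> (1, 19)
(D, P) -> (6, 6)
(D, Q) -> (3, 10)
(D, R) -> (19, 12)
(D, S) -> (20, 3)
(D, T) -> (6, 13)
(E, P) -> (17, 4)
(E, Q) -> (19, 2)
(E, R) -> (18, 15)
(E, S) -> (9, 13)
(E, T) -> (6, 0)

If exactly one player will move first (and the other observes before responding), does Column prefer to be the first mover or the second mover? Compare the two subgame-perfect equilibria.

first

If Player I leads: Column's best replies are A→P, B→T, C→T, D→T, E→R; Player I's induced payoffs 4, 13, 1, 6, 18; outcome (E, R), payoffs (18, 15).
If Column leads: Player I's best replies are P→E, Q→E, R→D, S→D, T→B; Column's induced payoffs 4, 2, 12, 3, 20; outcome (B, T), payoffs (13, 20).
Column gets 20 moving first and 15 moving second, so Column prefers to move first.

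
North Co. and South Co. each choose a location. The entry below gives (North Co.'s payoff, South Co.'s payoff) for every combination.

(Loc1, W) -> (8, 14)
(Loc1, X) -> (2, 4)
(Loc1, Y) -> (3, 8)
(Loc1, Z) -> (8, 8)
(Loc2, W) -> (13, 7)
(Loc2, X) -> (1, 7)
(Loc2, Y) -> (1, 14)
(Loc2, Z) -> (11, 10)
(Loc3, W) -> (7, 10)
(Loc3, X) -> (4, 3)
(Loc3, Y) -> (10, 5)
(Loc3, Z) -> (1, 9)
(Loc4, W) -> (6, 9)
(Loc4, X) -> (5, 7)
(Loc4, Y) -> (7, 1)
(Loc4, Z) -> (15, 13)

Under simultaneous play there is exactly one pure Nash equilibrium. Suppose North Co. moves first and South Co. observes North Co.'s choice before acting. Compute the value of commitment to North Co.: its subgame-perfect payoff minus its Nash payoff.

South Co. best-responds to each possible North Co. move:
- Loc1: South Co. compares 14, 4, 8, 8 and picks W; North Co. would get 8.
- Loc2: South Co. compares 7, 7, 14, 10 and picks Y; North Co. would get 1.
- Loc3: South Co. compares 10, 3, 5, 9 and picks W; North Co. would get 7.
- Loc4: South Co. compares 9, 7, 1, 13 and picks Z; North Co. would get 15.
Maximizing over 8, 1, 7, 15, North Co. chooses Loc4. Subgame-perfect outcome: (Loc4, Z) with payoffs (15, 13).
Under simultaneous play:
North Co.'s best replies: W→Loc2; X→Loc4; Y→Loc3; Z→Loc4.
South Co.'s best replies: Loc1→W; Loc2→Y; Loc3→W; Loc4→Z.
Only (Loc4, Z) has each player best-responding; Nash payoffs (15, 13).
North Co.'s commitment gain: 15 − 15 = 0.

0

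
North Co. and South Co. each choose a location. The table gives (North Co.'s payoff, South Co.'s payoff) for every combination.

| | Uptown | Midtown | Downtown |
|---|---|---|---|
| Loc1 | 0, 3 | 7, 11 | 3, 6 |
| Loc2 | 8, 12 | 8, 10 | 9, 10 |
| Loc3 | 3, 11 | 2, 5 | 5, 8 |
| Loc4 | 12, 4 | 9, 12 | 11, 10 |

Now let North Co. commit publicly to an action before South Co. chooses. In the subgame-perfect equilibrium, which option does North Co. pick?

Work backward from South Co.'s decision.
- Loc1 → South Co. plays Midtown (best of 3, 11, 6); North Co. gets 7.
- Loc2 → South Co. plays Uptown (best of 12, 10, 10); North Co. gets 8.
- Loc3 → South Co. plays Uptown (best of 11, 5, 8); North Co. gets 3.
- Loc4 → South Co. plays Midtown (best of 4, 12, 10); North Co. gets 9.
North Co.'s induced payoffs are 7, 8, 3, 9, so North Co. commits to Loc4. Subgame-perfect outcome: (Loc4, Midtown) with payoffs (9, 12).

Loc4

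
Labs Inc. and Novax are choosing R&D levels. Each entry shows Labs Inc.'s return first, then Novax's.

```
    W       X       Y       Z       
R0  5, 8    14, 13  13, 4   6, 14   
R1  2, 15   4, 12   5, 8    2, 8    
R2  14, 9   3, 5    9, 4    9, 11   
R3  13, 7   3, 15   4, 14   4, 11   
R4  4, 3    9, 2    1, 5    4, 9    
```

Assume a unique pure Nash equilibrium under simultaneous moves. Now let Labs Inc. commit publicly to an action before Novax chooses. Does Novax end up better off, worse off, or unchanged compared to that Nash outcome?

unchanged

Solve by backward induction (Labs Inc. leads).
- R0: Novax compares 8, 13, 4, 14 and picks Z; Labs Inc. would get 6.
- R1: Novax compares 15, 12, 8, 8 and picks W; Labs Inc. would get 2.
- R2: Novax compares 9, 5, 4, 11 and picks Z; Labs Inc. would get 9.
- R3: Novax compares 7, 15, 14, 11 and picks X; Labs Inc. would get 3.
- R4: Novax compares 3, 2, 5, 9 and picks Z; Labs Inc. would get 4.
Maximizing over 6, 2, 9, 3, 4, Labs Inc. chooses R2. Subgame-perfect outcome: (R2, Z) with payoffs (9, 11).
Under simultaneous play:
Labs Inc.'s best replies: W→R2; X→R0; Y→R0; Z→R2.
Novax's best replies: R0→Z; R1→W; R2→Z; R3→X; R4→Z.
Only (R2, Z) has each player best-responding; Nash payoffs (9, 11).
Novax earns 11 sequentially versus 11 at the Nash outcome: unchanged.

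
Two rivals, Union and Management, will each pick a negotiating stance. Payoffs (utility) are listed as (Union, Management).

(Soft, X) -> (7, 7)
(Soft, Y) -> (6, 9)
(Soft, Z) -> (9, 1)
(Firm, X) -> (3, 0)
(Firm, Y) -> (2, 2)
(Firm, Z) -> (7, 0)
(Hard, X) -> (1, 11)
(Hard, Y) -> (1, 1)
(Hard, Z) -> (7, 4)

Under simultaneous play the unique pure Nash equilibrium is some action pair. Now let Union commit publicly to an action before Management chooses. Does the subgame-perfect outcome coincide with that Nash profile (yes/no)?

yes

Management best-responds to each possible Union move:
- Soft → Management plays Y (best of 7, 9, 1); Union gets 6.
- Firm → Management plays Y (best of 0, 2, 0); Union gets 2.
- Hard → Management plays X (best of 11, 1, 4); Union gets 1.
Among 6, 2, 1, the best is 6 at Soft. Subgame-perfect outcome: (Soft, Y) with payoffs (6, 9).
Under simultaneous play:
Union's best replies: X→Soft; Y→Soft; Z→Soft.
Management's best replies: Soft→Y; Firm→Y; Hard→X.
The unique mutual best reply is (Soft, Y), giving (6, 9).
Sequential outcome (Soft, Y) coincides with the Nash profile (Soft, Y).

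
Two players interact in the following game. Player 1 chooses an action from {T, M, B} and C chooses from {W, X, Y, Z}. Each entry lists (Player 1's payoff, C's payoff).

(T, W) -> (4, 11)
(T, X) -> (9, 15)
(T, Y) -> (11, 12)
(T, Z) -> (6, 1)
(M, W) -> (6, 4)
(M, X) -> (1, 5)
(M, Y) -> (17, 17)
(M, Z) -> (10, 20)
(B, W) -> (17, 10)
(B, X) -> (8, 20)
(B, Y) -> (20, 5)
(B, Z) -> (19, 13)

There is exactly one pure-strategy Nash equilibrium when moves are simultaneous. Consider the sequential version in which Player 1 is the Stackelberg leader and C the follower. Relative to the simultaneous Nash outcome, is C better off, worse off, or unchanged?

better off

Solve by backward induction (Player 1 leads).
- T: C compares 11, 15, 12, 1 and picks X; Player 1 would get 9.
- M: C compares 4, 5, 17, 20 and picks Z; Player 1 would get 10.
- B: C compares 10, 20, 5, 13 and picks X; Player 1 would get 8.
Among 9, 10, 8, the best is 10 at M. Subgame-perfect outcome: (M, Z) with payoffs (10, 20).
Under simultaneous play:
Player 1's best replies: W→B; X→T; Y→B; Z→B.
C's best replies: T→X; M→Z; B→X.
Only (T, X) has each player best-responding; Nash payoffs (9, 15).
C earns 20 sequentially versus 15 at the Nash outcome: better off.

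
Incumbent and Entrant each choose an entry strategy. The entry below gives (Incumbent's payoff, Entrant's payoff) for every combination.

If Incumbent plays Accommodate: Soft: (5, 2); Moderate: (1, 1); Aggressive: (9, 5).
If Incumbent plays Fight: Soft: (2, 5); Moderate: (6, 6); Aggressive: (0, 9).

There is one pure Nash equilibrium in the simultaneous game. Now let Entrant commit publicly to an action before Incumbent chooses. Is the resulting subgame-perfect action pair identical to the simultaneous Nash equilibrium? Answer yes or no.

no

Backward induction with Entrant moving first.
- Soft: Incumbent compares 5, 2 and picks Accommodate; Entrant would get 2.
- Moderate: Incumbent compares 1, 6 and picks Fight; Entrant would get 6.
- Aggressive: Incumbent compares 9, 0 and picks Accommodate; Entrant would get 5.
Among 2, 6, 5, the best is 6 at Moderate. Subgame-perfect outcome: (Fight, Moderate) with payoffs (6, 6).
For the simultaneous game, intersect best replies.
Incumbent's best replies: Soft→Accommodate; Moderate→Fight; Aggressive→Accommodate.
Entrant's best replies: Accommodate→Aggressive; Fight→Aggressive.
Only (Accommodate, Aggressive) has each player best-responding; Nash payoffs (9, 5).
Sequential outcome (Fight, Moderate) differs from the Nash profile (Accommodate, Aggressive).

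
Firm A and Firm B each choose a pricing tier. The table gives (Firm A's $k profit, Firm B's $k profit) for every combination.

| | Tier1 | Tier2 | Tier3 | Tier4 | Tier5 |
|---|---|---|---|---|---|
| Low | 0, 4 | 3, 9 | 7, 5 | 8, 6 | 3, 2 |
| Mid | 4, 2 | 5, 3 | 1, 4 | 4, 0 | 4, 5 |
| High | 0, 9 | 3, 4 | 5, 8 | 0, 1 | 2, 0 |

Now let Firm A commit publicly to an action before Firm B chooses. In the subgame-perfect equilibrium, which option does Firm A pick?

Mid

Firm B best-responds to each possible Firm A move:
- Low → Firm B plays Tier2 (best of 4, 9, 5, 6, 2); Firm A gets 3.
- Mid → Firm B plays Tier5 (best of 2, 3, 4, 0, 5); Firm A gets 4.
- High → Firm B plays Tier1 (best of 9, 4, 8, 1, 0); Firm A gets 0.
Maximizing over 3, 4, 0, Firm A chooses Mid. Subgame-perfect outcome: (Mid, Tier5) with payoffs (4, 5).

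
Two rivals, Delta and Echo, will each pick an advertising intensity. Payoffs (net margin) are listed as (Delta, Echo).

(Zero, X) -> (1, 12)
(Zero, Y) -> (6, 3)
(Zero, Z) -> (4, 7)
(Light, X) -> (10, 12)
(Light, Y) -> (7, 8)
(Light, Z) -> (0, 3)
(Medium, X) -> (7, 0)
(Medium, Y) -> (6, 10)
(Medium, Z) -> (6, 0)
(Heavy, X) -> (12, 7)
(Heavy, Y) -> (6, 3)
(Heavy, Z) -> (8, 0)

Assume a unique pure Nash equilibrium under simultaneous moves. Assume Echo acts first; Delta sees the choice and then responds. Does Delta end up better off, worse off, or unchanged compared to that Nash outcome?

worse off

Work backward from Delta's decision.
- X: Delta compares 1, 10, 7, 12 and picks Heavy; Echo would get 7.
- Y: Delta compares 6, 7, 6, 6 and picks Light; Echo would get 8.
- Z: Delta compares 4, 0, 6, 8 and picks Heavy; Echo would get 0.
Echo's induced payoffs are 7, 8, 0, so Echo commits to Y. Subgame-perfect outcome: (Light, Y) with payoffs (7, 8).
Under simultaneous play:
Delta's best replies: X→Heavy; Y→Light; Z→Heavy.
Echo's best replies: Zero→X; Light→X; Medium→Y; Heavy→X.
Only (Heavy, X) has each player best-responding; Nash payoffs (12, 7).
Delta earns 7 sequentially versus 12 at the Nash outcome: worse off.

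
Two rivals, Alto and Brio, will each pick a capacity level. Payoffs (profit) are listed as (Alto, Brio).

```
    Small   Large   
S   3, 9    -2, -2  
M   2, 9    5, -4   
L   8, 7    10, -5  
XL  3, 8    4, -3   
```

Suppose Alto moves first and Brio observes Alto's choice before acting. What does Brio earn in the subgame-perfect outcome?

Brio best-responds to each possible Alto move:
- S: BR = Small, leader payoff 3.
- M: BR = Small, leader payoff 2.
- L: BR = Small, leader payoff 8.
- XL: BR = Small, leader payoff 3.
Maximizing over 3, 2, 8, 3, Alto chooses L. Subgame-perfect outcome: (L, Small) with payoffs (8, 7).

7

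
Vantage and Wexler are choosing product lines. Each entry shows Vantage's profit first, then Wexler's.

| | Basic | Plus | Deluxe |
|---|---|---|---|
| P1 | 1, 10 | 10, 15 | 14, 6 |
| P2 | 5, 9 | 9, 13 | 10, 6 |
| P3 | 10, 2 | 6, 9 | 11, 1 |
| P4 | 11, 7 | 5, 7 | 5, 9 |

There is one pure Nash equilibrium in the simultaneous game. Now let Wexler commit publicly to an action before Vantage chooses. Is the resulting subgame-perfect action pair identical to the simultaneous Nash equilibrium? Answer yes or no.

yes

Vantage best-responds to each possible Wexler move:
- Basic: BR = P4, leader payoff 7.
- Plus: BR = P1, leader payoff 15.
- Deluxe: BR = P1, leader payoff 6.
Wexler's induced payoffs are 7, 15, 6, so Wexler commits to Plus. Subgame-perfect outcome: (P1, Plus) with payoffs (10, 15).
For the simultaneous game, intersect best replies.
Vantage's best replies: Basic→P4; Plus→P1; Deluxe→P1.
Wexler's best replies: P1→Plus; P2→Plus; P3→Plus; P4→Deluxe.
The unique mutual best reply is (P1, Plus), giving (10, 15).
Sequential outcome (P1, Plus) coincides with the Nash profile (P1, Plus).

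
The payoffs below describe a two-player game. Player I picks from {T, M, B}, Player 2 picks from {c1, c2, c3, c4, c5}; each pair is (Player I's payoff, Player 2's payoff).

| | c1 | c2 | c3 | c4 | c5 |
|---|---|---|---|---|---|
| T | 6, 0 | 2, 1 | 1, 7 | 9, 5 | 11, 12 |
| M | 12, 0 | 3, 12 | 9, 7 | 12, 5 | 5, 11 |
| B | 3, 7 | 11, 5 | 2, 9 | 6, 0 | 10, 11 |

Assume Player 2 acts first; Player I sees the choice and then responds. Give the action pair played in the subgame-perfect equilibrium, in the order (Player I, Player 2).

Work backward from Player I's decision.
- c1: BR = M, leader payoff 0.
- c2: BR = B, leader payoff 5.
- c3: BR = M, leader payoff 7.
- c4: BR = M, leader payoff 5.
- c5: BR = T, leader payoff 12.
Maximizing over 0, 5, 7, 5, 12, Player 2 chooses c5. Subgame-perfect outcome: (T, c5) with payoffs (11, 12).

(T, c5)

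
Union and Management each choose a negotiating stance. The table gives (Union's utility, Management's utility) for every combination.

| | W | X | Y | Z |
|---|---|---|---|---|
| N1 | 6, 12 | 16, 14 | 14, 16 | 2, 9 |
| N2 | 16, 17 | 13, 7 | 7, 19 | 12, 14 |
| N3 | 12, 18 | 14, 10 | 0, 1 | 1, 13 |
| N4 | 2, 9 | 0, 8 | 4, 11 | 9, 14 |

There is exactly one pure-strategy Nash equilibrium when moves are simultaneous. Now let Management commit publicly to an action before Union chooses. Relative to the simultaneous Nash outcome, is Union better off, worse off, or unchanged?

better off

Solve by backward induction (Management leads).
- W: Union compares 6, 16, 12, 2 and picks N2; Management would get 17.
- X: Union compares 16, 13, 14, 0 and picks N1; Management would get 14.
- Y: Union compares 14, 7, 0, 4 and picks N1; Management would get 16.
- Z: Union compares 2, 12, 1, 9 and picks N2; Management would get 14.
Among 17, 14, 16, 14, the best is 17 at W. Subgame-perfect outcome: (N2, W) with payoffs (16, 17).
For the simultaneous game, intersect best replies.
Union's best replies: W→N2; X→N1; Y→N1; Z→N2.
Management's best replies: N1→Y; N2→Y; N3→W; N4→Z.
The unique mutual best reply is (N1, Y), giving (14, 16).
Union earns 16 sequentially versus 14 at the Nash outcome: better off.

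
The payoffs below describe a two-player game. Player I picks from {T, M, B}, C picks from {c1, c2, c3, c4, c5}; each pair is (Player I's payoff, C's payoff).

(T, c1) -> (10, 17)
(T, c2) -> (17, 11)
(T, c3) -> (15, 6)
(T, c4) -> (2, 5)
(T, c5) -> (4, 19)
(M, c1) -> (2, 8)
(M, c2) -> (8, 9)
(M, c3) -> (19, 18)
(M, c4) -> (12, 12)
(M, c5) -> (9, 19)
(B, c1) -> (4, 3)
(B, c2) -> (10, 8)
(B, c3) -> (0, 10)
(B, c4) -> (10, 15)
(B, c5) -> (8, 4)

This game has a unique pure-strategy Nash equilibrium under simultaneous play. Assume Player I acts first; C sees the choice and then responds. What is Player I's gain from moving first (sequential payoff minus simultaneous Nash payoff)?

Solve by backward induction (Player I leads).
- T → C plays c5 (best of 17, 11, 6, 5, 19); Player I gets 4.
- M → C plays c5 (best of 8, 9, 18, 12, 19); Player I gets 9.
- B → C plays c4 (best of 3, 8, 10, 15, 4); Player I gets 10.
Among 4, 9, 10, the best is 10 at B. Subgame-perfect outcome: (B, c4) with payoffs (10, 15).
Under simultaneous play:
Player I's best replies: c1→T; c2→T; c3→M; c4→M; c5→M.
C's best replies: T→c5; M→c5; B→c4.
The unique mutual best reply is (M, c5), giving (9, 19).
Player I's commitment gain: 10 − 9 = 1.

1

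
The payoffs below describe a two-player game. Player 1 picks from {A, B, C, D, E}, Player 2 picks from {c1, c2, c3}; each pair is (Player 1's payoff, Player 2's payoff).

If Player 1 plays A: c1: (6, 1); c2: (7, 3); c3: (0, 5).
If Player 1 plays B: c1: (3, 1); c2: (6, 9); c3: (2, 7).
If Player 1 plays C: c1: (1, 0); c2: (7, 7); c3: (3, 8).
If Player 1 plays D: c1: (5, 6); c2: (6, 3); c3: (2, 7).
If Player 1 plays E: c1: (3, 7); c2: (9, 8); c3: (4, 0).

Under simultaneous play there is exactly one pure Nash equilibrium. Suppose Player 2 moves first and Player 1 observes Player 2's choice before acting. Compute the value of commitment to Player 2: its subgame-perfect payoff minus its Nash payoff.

0

Player 1 best-responds to each possible Player 2 move:
- c1: Player 1 compares 6, 3, 1, 5, 3 and picks A; Player 2 would get 1.
- c2: Player 1 compares 7, 6, 7, 6, 9 and picks E; Player 2 would get 8.
- c3: Player 1 compares 0, 2, 3, 2, 4 and picks E; Player 2 would get 0.
Player 2's induced payoffs are 1, 8, 0, so Player 2 commits to c2. Subgame-perfect outcome: (E, c2) with payoffs (9, 8).
For the simultaneous game, intersect best replies.
Player 1's best replies: c1→A; c2→E; c3→E.
Player 2's best replies: A→c3; B→c2; C→c3; D→c3; E→c2.
The unique mutual best reply is (E, c2), giving (9, 8).
Player 2's commitment gain: 8 − 8 = 0.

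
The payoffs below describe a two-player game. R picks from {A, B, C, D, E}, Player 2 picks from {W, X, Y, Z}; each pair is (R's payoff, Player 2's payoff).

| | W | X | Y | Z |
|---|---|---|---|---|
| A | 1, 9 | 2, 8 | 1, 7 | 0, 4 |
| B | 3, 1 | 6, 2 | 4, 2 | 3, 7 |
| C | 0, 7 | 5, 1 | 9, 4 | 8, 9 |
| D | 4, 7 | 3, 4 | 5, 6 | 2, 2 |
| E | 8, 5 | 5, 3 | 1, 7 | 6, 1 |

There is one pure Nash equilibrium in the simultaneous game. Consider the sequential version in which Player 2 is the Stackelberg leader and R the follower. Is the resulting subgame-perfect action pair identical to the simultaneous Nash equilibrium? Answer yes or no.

yes

Backward induction with Player 2 moving first.
- W → R plays E (best of 1, 3, 0, 4, 8); Player 2 gets 5.
- X → R plays B (best of 2, 6, 5, 3, 5); Player 2 gets 2.
- Y → R plays C (best of 1, 4, 9, 5, 1); Player 2 gets 4.
- Z → R plays C (best of 0, 3, 8, 2, 6); Player 2 gets 9.
Maximizing over 5, 2, 4, 9, Player 2 chooses Z. Subgame-perfect outcome: (C, Z) with payoffs (8, 9).
Under simultaneous play:
R's best replies: W→E; X→B; Y→C; Z→C.
Player 2's best replies: A→W; B→Z; C→Z; D→W; E→Y.
The unique mutual best reply is (C, Z), giving (8, 9).
Sequential outcome (C, Z) coincides with the Nash profile (C, Z).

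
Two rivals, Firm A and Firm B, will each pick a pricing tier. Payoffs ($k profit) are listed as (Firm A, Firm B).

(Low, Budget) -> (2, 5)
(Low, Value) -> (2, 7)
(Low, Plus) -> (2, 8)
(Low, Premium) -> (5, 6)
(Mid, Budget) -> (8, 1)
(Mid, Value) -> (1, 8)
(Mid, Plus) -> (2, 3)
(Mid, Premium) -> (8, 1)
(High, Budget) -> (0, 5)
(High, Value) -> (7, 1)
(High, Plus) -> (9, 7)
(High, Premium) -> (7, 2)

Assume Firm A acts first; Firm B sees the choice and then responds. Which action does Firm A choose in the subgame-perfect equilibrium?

High

Work backward from Firm B's decision.
- Low → Firm B plays Plus (best of 5, 7, 8, 6); Firm A gets 2.
- Mid → Firm B plays Value (best of 1, 8, 3, 1); Firm A gets 1.
- High → Firm B plays Plus (best of 5, 1, 7, 2); Firm A gets 9.
Among 2, 1, 9, the best is 9 at High. Subgame-perfect outcome: (High, Plus) with payoffs (9, 7).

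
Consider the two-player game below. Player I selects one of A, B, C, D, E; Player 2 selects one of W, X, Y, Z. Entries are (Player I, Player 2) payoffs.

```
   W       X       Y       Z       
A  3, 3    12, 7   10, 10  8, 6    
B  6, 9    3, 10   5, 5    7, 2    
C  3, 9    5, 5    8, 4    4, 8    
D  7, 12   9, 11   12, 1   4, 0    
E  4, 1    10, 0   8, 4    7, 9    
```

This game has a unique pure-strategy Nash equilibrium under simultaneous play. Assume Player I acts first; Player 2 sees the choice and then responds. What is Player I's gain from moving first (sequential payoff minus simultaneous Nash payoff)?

3

Backward induction with Player I moving first.
- A: Player 2 compares 3, 7, 10, 6 and picks Y; Player I would get 10.
- B: Player 2 compares 9, 10, 5, 2 and picks X; Player I would get 3.
- C: Player 2 compares 9, 5, 4, 8 and picks W; Player I would get 3.
- D: Player 2 compares 12, 11, 1, 0 and picks W; Player I would get 7.
- E: Player 2 compares 1, 0, 4, 9 and picks Z; Player I would get 7.
Among 10, 3, 3, 7, 7, the best is 10 at A. Subgame-perfect outcome: (A, Y) with payoffs (10, 10).
For the simultaneous game, intersect best replies.
Player I's best replies: W→D; X→A; Y→D; Z→A.
Player 2's best replies: A→Y; B→X; C→W; D→W; E→Z.
The unique mutual best reply is (D, W), giving (7, 12).
Player I's commitment gain: 10 − 7 = 3.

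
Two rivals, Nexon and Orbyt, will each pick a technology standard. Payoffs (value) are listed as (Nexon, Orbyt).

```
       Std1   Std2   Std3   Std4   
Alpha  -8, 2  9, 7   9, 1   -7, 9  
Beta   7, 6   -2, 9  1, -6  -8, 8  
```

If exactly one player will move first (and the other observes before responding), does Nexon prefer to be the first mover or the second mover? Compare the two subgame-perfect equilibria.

first

If Nexon leads: Orbyt's best replies are Alpha→Std4, Beta→Std2; Nexon's induced payoffs -7, -2; outcome (Beta, Std2), payoffs (-2, 9).
If Orbyt leads: Nexon's best replies are Std1→Beta, Std2→Alpha, Std3→Alpha, Std4→Alpha; Orbyt's induced payoffs 6, 7, 1, 9; outcome (Alpha, Std4), payoffs (-7, 9).
Nexon gets -2 moving first and -7 moving second, so Nexon prefers to move first.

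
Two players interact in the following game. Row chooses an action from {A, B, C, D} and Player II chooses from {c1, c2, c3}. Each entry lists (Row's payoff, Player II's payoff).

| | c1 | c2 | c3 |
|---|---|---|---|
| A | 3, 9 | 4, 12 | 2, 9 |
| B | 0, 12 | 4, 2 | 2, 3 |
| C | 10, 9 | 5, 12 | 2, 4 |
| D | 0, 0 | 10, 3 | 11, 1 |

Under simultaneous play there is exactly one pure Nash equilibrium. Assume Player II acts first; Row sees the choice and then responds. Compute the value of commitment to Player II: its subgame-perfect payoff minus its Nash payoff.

Backward induction with Player II moving first.
- c1 → Row plays C (best of 3, 0, 10, 0); Player II gets 9.
- c2 → Row plays D (best of 4, 4, 5, 10); Player II gets 3.
- c3 → Row plays D (best of 2, 2, 2, 11); Player II gets 1.
Player II's induced payoffs are 9, 3, 1, so Player II commits to c1. Subgame-perfect outcome: (C, c1) with payoffs (10, 9).
Now find the simultaneous Nash equilibrium.
Row's best replies: c1→C; c2→D; c3→D.
Player II's best replies: A→c2; B→c1; C→c2; D→c2.
Only (D, c2) has each player best-responding; Nash payoffs (10, 3).
Player II's commitment gain: 9 − 3 = 6.

6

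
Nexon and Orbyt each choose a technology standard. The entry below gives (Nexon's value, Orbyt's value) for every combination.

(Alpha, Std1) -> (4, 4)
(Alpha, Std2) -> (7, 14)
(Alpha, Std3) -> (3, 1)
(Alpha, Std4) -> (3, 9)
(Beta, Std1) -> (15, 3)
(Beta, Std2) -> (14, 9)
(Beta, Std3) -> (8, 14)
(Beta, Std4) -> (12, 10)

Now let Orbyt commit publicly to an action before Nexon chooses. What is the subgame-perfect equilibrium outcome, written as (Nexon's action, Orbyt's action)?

Work backward from Nexon's decision.
- Std1: Nexon compares 4, 15 and picks Beta; Orbyt would get 3.
- Std2: Nexon compares 7, 14 and picks Beta; Orbyt would get 9.
- Std3: Nexon compares 3, 8 and picks Beta; Orbyt would get 14.
- Std4: Nexon compares 3, 12 and picks Beta; Orbyt would get 10.
Among 3, 9, 14, 10, the best is 14 at Std3. Subgame-perfect outcome: (Beta, Std3) with payoffs (8, 14).

(Beta, Std3)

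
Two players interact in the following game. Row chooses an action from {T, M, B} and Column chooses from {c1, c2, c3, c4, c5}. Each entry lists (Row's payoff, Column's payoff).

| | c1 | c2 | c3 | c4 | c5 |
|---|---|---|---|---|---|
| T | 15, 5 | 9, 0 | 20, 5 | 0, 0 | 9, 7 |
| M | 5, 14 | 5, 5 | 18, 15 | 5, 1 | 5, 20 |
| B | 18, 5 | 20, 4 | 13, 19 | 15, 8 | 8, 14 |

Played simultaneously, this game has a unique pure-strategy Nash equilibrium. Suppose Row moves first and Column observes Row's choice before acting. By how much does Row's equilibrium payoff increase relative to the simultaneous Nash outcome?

4

Solve by backward induction (Row leads).
- T: Column compares 5, 0, 5, 0, 7 and picks c5; Row would get 9.
- M: Column compares 14, 5, 15, 1, 20 and picks c5; Row would get 5.
- B: Column compares 5, 4, 19, 8, 14 and picks c3; Row would get 13.
Among 9, 5, 13, the best is 13 at B. Subgame-perfect outcome: (B, c3) with payoffs (13, 19).
For the simultaneous game, intersect best replies.
Row's best replies: c1→B; c2→B; c3→T; c4→B; c5→T.
Column's best replies: T→c5; M→c5; B→c3.
The unique mutual best reply is (T, c5), giving (9, 7).
Row's commitment gain: 13 − 9 = 4.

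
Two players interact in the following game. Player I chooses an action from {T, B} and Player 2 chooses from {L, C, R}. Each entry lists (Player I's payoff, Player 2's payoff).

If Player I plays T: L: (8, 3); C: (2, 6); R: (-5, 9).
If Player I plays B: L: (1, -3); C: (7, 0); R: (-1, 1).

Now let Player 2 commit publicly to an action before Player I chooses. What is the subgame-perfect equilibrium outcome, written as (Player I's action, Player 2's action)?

(T, L)

Solve by backward induction (Player 2 leads).
- L: Player I compares 8, 1 and picks T; Player 2 would get 3.
- C: Player I compares 2, 7 and picks B; Player 2 would get 0.
- R: Player I compares -5, -1 and picks B; Player 2 would get 1.
Maximizing over 3, 0, 1, Player 2 chooses L. Subgame-perfect outcome: (T, L) with payoffs (8, 3).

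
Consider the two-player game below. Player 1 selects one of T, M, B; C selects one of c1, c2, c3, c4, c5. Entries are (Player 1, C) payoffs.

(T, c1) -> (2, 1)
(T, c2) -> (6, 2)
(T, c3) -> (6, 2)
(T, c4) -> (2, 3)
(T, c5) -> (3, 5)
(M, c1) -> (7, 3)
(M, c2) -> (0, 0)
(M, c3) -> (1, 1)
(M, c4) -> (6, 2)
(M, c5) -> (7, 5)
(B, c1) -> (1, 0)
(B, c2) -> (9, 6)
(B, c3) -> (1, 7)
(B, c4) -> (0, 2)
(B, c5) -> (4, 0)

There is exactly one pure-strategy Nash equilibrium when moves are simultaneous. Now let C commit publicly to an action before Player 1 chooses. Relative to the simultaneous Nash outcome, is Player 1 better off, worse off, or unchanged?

better off

Player 1 best-responds to each possible C move:
- c1: BR = M, leader payoff 3.
- c2: BR = B, leader payoff 6.
- c3: BR = T, leader payoff 2.
- c4: BR = M, leader payoff 2.
- c5: BR = M, leader payoff 5.
Maximizing over 3, 6, 2, 2, 5, C chooses c2. Subgame-perfect outcome: (B, c2) with payoffs (9, 6).
For the simultaneous game, intersect best replies.
Player 1's best replies: c1→M; c2→B; c3→T; c4→M; c5→M.
C's best replies: T→c5; M→c5; B→c3.
The unique mutual best reply is (M, c5), giving (7, 5).
Player 1 earns 9 sequentially versus 7 at the Nash outcome: better off.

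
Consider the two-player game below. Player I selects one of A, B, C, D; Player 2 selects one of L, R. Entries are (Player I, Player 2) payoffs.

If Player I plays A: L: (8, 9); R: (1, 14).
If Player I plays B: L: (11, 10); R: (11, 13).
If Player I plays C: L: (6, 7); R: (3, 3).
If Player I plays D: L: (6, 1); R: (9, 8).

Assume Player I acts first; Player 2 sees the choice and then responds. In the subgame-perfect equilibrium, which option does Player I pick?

B

Player 2 best-responds to each possible Player I move:
- A: BR = R, leader payoff 1.
- B: BR = R, leader payoff 11.
- C: BR = L, leader payoff 6.
- D: BR = R, leader payoff 9.
Maximizing over 1, 11, 6, 9, Player I chooses B. Subgame-perfect outcome: (B, R) with payoffs (11, 13).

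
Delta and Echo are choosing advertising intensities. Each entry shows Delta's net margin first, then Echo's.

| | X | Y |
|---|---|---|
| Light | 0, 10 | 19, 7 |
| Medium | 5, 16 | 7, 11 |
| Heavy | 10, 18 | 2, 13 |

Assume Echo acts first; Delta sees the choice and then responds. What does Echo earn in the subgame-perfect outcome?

Solve by backward induction (Echo leads).
- X: Delta compares 0, 5, 10 and picks Heavy; Echo would get 18.
- Y: Delta compares 19, 7, 2 and picks Light; Echo would get 7.
Among 18, 7, the best is 18 at X. Subgame-perfect outcome: (Heavy, X) with payoffs (10, 18).

18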